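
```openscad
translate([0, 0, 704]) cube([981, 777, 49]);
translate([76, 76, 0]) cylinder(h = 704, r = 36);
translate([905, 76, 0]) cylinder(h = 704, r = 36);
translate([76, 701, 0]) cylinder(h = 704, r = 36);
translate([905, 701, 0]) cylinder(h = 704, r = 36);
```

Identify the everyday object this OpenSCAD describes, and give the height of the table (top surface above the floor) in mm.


A table. The table height is 753 mm.

A 981×777×49 slab sits at z = 704 on four Ø72 mm round legs — a table. The top surface is at 704 + 49 = 753 mm.


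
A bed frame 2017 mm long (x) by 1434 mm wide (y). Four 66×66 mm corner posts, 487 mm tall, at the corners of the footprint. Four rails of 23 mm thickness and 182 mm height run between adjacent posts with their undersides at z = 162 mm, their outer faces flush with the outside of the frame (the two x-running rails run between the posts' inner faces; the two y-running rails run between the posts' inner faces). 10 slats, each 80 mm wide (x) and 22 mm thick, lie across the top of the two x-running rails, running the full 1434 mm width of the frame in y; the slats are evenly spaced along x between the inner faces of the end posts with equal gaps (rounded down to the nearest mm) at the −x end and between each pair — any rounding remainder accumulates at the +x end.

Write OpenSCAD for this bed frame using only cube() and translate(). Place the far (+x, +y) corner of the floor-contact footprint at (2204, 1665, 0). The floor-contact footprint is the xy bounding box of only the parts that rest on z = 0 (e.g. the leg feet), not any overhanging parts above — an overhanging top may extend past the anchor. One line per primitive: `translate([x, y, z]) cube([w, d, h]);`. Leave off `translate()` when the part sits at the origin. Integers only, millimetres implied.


translate([187, 231, 0]) cube([66, 66, 487]);
translate([187, 1599, 0]) cube([66, 66, 487]);
translate([2138, 231, 0]) cube([66, 66, 487]);
translate([2138, 1599, 0]) cube([66, 66, 487]);
translate([253, 231, 162]) cube([1885, 23, 182]);
translate([253, 1642, 162]) cube([1885, 23, 182]);
translate([187, 297, 162]) cube([23, 1302, 182]);
translate([2181, 297, 162]) cube([23, 1302, 182]);
translate([351, 231, 344]) cube([80, 1434, 22]);
translate([529, 231, 344]) cube([80, 1434, 22]);
translate([707, 231, 344]) cube([80, 1434, 22]);
translate([885, 231, 344]) cube([80, 1434, 22]);
translate([1063, 231, 344]) cube([80, 1434, 22]);
translate([1241, 231, 344]) cube([80, 1434, 22]);
translate([1419, 231, 344]) cube([80, 1434, 22]);
translate([1597, 231, 344]) cube([80, 1434, 22]);
translate([1775, 231, 344]) cube([80, 1434, 22]);
translate([1953, 231, 344]) cube([80, 1434, 22]);


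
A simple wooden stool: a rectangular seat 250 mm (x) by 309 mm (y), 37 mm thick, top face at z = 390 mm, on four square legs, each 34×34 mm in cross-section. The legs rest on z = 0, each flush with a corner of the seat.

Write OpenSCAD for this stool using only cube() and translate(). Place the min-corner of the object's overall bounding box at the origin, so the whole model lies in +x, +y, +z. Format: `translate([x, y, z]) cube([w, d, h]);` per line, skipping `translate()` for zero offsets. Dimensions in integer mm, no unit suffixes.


// leg_h = 390 - 37 = 353
translate([0, 0, 353]) cube([250, 309, 37]);
cube([34, 34, 353]);
translate([216, 0, 0]) cube([34, 34, 353]);
translate([0, 275, 0]) cube([34, 34, 353]);
translate([216, 275, 0]) cube([34, 34, 353]);


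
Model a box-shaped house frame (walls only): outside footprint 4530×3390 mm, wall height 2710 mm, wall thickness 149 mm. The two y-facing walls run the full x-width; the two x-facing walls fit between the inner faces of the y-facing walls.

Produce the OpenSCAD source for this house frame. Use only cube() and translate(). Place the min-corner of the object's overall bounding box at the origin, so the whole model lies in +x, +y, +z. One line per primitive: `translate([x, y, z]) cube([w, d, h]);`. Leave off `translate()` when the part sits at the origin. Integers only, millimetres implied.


cube([4530, 149, 2710]);
translate([0, 3241, 0]) cube([4530, 149, 2710]);
translate([0, 149, 0]) cube([149, 3092, 2710]);
translate([4381, 149, 0]) cube([149, 3092, 2710]);


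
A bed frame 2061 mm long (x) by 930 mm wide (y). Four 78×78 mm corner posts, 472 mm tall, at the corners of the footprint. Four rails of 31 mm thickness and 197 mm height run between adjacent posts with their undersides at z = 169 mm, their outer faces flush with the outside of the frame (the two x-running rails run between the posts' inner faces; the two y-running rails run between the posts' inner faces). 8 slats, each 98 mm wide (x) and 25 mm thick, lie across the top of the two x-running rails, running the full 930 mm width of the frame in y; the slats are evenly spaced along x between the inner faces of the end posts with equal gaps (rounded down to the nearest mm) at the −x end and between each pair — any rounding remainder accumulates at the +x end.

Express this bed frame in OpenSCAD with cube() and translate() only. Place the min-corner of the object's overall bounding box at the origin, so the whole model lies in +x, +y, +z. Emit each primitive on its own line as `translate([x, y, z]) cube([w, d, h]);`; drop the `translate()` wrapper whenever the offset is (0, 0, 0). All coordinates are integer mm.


cube([78, 78, 472]);
translate([0, 852, 0]) cube([78, 78, 472]);
translate([1983, 0, 0]) cube([78, 78, 472]);
translate([1983, 852, 0]) cube([78, 78, 472]);
translate([78, 0, 169]) cube([1905, 31, 197]);
translate([78, 899, 169]) cube([1905, 31, 197]);
translate([0, 78, 169]) cube([31, 774, 197]);
translate([2030, 78, 169]) cube([31, 774, 197]);
translate([202, 0, 366]) cube([98, 930, 25]);
translate([424, 0, 366]) cube([98, 930, 25]);
translate([646, 0, 366]) cube([98, 930, 25]);
translate([868, 0, 366]) cube([98, 930, 25]);
translate([1090, 0, 366]) cube([98, 930, 25]);
translate([1312, 0, 366]) cube([98, 930, 25]);
translate([1534, 0, 366]) cube([98, 930, 25]);
translate([1756, 0, 366]) cube([98, 930, 25]);


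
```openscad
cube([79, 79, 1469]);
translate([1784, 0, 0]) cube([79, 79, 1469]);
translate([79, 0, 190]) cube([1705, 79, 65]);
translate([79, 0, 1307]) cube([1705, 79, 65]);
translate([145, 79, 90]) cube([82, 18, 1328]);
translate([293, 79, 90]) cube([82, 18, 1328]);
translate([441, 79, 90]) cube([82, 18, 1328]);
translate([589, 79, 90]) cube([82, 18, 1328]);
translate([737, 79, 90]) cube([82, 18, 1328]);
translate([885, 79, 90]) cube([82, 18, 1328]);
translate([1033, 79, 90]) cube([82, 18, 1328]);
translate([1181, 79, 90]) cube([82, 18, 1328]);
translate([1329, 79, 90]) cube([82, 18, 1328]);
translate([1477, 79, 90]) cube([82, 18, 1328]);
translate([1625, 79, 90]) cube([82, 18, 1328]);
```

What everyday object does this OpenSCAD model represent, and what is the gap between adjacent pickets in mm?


A fence section. The picket gap is 66 mm.

Two posts, two rails, 11 pickets — a fence section. Span 1705 mm holds 11 pickets of 82 mm with 12 equal gaps: ⌊(1705 − 11·82) / 12⌋ = 66 mm.


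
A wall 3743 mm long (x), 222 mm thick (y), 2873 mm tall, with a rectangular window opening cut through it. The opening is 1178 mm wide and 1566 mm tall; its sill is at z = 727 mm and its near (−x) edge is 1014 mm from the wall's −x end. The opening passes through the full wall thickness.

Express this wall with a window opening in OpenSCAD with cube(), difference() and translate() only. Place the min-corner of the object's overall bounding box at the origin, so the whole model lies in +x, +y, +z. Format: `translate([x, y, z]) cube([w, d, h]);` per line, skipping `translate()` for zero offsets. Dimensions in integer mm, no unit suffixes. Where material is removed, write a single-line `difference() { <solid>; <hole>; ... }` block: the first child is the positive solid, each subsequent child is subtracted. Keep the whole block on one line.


difference() { cube([3743, 222, 2873]); translate([1014, 0, 727]) cube([1178, 222, 1566]); }


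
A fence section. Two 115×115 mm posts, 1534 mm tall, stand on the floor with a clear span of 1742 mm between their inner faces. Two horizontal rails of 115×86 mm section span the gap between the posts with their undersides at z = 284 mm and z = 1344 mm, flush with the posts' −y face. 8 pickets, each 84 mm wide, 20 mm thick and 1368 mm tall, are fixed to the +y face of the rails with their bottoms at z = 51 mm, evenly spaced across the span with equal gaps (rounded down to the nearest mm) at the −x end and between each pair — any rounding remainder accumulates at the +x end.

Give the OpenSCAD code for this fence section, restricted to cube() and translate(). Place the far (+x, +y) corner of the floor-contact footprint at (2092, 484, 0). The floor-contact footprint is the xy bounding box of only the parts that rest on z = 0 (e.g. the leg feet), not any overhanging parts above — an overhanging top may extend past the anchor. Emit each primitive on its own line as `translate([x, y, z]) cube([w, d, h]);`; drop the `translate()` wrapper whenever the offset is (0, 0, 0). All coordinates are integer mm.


translate([120, 369, 0]) cube([115, 115, 1534]);
translate([1977, 369, 0]) cube([115, 115, 1534]);
translate([235, 369, 284]) cube([1742, 115, 86]);
translate([235, 369, 1344]) cube([1742, 115, 86]);
translate([353, 484, 51]) cube([84, 20, 1368]);
translate([555, 484, 51]) cube([84, 20, 1368]);
translate([757, 484, 51]) cube([84, 20, 1368]);
translate([959, 484, 51]) cube([84, 20, 1368]);
translate([1161, 484, 51]) cube([84, 20, 1368]);
translate([1363, 484, 51]) cube([84, 20, 1368]);
translate([1565, 484, 51]) cube([84, 20, 1368]);
translate([1767, 484, 51]) cube([84, 20, 1368]);


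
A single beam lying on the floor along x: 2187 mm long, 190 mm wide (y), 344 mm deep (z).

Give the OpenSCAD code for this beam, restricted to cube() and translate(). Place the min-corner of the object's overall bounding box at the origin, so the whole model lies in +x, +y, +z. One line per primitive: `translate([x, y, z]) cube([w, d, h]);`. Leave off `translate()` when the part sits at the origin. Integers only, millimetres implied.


cube([2187, 190, 344]);


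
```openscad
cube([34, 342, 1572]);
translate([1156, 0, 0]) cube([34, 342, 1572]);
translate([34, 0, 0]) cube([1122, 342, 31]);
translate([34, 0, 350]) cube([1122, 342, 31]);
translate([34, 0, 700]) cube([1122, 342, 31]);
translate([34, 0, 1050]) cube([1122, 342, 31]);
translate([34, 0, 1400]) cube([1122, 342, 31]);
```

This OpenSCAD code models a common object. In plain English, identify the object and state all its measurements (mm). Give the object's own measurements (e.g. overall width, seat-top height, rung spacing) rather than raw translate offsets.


An open bookshelf. Two side panels, each 34 mm thick, 342 mm deep and 1572 mm tall, stand 1190 mm apart (outside-to-outside). Between them sit 5 shelves, each 31 mm thick and 342 mm deep, spanning the full gap between the sides. The bottom shelf rests on the floor (its underside at z = 0) and the clear gap between one shelf's top and the next shelf's underside is 319 mm.


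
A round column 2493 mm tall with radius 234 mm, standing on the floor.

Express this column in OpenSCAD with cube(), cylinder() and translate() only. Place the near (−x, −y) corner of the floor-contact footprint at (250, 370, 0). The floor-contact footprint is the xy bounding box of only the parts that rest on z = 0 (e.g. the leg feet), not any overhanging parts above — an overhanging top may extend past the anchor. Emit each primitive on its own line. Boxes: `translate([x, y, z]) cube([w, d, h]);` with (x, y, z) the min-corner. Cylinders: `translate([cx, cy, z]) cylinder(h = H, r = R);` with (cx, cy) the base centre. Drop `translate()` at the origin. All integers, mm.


translate([484, 604, 0]) cylinder(h = 2493, r = 234);


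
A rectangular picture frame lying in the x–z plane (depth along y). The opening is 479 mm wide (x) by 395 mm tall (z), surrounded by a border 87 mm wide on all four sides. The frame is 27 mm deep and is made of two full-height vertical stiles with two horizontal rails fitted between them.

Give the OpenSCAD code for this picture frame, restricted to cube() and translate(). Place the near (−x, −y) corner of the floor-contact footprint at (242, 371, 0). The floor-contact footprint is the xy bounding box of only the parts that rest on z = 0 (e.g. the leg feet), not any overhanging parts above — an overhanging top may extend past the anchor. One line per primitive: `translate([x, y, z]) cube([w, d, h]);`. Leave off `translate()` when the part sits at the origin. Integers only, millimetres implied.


translate([242, 371, 0]) cube([87, 27, 569]);
translate([808, 371, 0]) cube([87, 27, 569]);
translate([329, 371, 0]) cube([479, 27, 87]);
translate([329, 371, 482]) cube([479, 27, 87]);


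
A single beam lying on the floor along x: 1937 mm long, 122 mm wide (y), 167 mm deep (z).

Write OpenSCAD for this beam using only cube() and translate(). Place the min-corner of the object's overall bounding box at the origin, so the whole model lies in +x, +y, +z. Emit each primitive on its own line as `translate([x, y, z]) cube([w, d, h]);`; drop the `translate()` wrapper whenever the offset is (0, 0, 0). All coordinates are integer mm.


cube([1937, 122, 167]);


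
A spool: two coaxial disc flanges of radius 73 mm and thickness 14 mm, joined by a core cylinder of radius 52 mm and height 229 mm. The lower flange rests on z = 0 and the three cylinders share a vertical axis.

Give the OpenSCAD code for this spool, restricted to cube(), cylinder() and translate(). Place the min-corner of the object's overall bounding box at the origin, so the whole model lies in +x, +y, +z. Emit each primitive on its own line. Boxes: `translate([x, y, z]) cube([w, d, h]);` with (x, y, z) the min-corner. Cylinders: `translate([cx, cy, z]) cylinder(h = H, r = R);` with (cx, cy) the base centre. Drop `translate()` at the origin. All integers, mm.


translate([73, 73, 0]) cylinder(h = 14, r = 73);
translate([73, 73, 14]) cylinder(h = 229, r = 52);
translate([73, 73, 243]) cylinder(h = 14, r = 73);


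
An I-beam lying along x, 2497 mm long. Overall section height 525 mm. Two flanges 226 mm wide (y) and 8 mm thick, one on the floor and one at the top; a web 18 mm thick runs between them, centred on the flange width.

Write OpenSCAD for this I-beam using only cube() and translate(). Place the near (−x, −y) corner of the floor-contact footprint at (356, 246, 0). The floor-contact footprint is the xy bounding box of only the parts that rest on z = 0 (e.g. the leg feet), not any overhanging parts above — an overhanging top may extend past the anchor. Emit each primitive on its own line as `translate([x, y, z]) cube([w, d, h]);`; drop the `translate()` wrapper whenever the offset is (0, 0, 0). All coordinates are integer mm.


translate([356, 246, 0]) cube([2497, 226, 8]);
translate([356, 350, 8]) cube([2497, 18, 509]);
translate([356, 246, 517]) cube([2497, 226, 8]);


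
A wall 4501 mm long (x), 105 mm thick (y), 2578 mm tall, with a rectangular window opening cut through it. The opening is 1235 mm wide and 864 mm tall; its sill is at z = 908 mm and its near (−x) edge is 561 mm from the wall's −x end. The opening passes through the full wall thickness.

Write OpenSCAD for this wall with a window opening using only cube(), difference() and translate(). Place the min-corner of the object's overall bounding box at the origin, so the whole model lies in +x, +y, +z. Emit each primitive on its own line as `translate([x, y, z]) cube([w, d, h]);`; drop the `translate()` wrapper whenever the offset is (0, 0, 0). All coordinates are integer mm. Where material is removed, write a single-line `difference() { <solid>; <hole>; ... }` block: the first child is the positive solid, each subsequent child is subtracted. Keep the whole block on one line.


difference() { cube([4501, 105, 2578]); translate([561, 0, 908]) cube([1235, 105, 864]); }


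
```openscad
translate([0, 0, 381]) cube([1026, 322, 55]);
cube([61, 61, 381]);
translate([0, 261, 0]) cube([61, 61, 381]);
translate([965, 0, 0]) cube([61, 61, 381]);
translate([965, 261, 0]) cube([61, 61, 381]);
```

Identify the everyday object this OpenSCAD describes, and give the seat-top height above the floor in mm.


A bench. The seat-top height is 436 mm.

A long slab on four corner posts — a bench. The slab sits at z = 381 with thickness 55, so the top is 381 + 55 = 436 mm.


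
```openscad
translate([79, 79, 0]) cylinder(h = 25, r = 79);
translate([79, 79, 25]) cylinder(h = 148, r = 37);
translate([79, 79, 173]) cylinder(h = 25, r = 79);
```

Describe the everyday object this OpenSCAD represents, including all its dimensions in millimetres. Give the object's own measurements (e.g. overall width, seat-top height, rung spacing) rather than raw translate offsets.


A spool: two coaxial disc flanges of radius 79 mm and thickness 25 mm, joined by a core cylinder of radius 37 mm and height 148 mm. The lower flange rests on z = 0 and the three cylinders share a vertical axis.


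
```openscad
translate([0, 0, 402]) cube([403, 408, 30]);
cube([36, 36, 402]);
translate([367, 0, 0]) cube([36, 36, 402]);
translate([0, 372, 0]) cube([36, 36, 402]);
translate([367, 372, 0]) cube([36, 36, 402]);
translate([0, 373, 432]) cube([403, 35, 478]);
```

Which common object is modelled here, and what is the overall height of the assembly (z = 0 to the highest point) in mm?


A chair. The overall height is 910 mm.

A slab on four corner posts with a tall panel at the back — a chair. The seat slab sits at z = 402 with thickness 30, and the 478 mm backrest starts at the seat top, so the overall height is 402 + 30 + 478 = 910 mm.


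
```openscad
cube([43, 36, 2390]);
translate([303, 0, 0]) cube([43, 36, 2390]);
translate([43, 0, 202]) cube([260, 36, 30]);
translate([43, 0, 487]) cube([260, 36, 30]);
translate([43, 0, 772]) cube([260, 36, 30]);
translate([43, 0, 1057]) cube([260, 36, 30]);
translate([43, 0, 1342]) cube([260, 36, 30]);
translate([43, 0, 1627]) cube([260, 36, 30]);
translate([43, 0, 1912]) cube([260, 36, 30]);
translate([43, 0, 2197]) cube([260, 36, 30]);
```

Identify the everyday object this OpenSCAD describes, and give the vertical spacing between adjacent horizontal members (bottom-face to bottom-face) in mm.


A ladder. The rung spacing is 285 mm.

Two tall 43×36 posts with 8 short bars between them — a ladder. Adjacent rungs sit at z = 202 and z = 487, so the spacing is 487 − 202 = 285 mm.


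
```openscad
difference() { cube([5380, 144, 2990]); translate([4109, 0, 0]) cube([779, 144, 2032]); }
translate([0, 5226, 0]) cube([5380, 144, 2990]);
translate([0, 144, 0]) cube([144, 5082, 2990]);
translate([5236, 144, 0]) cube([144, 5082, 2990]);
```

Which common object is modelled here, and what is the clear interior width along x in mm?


A single room. The interior width is 5092 mm.

Four walls enclosing a rectangle with a door in the front wall — a room. Outside width 5380 minus two 144 mm walls gives 5092 mm.


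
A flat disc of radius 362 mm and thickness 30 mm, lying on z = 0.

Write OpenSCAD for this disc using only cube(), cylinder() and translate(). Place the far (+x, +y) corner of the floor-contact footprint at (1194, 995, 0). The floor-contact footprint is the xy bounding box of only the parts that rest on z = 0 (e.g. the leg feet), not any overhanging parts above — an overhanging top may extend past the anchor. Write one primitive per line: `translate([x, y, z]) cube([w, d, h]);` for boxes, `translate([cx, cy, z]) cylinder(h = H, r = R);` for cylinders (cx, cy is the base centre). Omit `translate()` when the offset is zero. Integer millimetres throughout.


translate([832, 633, 0]) cylinder(h = 30, r = 362);


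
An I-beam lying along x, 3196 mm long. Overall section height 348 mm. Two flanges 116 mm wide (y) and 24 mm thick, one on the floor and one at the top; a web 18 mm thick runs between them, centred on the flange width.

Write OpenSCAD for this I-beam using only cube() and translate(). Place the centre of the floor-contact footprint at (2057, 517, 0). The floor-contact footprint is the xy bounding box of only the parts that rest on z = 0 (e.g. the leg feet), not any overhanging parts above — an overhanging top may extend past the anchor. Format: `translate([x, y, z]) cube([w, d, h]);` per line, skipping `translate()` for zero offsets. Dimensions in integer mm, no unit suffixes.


translate([459, 459, 0]) cube([3196, 116, 24]);
translate([459, 508, 24]) cube([3196, 18, 300]);
translate([459, 459, 324]) cube([3196, 116, 24]);


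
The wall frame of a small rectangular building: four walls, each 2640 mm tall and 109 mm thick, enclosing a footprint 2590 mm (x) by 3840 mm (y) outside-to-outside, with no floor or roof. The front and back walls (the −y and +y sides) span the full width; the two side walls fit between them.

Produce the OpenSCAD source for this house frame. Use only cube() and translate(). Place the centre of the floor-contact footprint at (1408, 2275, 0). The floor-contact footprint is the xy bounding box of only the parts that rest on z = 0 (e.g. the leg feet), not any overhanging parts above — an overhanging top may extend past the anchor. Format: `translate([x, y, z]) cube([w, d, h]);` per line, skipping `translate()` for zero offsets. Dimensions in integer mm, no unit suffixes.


translate([113, 355, 0]) cube([2590, 109, 2640]);
translate([113, 4086, 0]) cube([2590, 109, 2640]);
translate([113, 464, 0]) cube([109, 3622, 2640]);
translate([2594, 464, 0]) cube([109, 3622, 2640]);


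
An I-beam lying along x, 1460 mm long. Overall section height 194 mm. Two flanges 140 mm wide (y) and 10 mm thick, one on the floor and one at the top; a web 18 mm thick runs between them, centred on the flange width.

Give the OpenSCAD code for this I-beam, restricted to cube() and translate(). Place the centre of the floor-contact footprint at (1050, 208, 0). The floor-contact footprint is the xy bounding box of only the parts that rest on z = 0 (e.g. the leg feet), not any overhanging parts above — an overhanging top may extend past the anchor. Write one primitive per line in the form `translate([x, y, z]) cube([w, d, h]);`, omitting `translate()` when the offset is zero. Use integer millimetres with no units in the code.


translate([320, 138, 0]) cube([1460, 140, 10]);
translate([320, 199, 10]) cube([1460, 18, 174]);
translate([320, 138, 184]) cube([1460, 140, 10]);


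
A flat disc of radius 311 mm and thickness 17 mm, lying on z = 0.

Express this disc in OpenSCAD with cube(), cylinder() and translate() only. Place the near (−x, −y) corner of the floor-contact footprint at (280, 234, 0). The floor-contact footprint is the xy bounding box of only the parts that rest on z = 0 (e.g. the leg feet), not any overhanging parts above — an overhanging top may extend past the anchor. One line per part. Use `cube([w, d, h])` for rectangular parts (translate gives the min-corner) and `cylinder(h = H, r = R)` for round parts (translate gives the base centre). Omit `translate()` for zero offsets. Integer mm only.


translate([591, 545, 0]) cylinder(h = 17, r = 311);


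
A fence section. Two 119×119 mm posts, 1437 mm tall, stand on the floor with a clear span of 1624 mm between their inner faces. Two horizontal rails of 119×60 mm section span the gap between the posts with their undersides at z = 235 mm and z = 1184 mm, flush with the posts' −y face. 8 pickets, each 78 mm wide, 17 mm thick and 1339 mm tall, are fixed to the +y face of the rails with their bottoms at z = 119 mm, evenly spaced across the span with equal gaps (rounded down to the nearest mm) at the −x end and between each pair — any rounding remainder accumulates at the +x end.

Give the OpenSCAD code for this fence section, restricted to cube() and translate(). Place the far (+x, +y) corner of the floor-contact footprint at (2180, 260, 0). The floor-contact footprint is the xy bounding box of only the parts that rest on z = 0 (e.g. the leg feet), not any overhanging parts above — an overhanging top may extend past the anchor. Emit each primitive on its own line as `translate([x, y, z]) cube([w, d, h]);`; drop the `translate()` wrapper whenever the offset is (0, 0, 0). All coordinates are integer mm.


translate([318, 141, 0]) cube([119, 119, 1437]);
translate([2061, 141, 0]) cube([119, 119, 1437]);
translate([437, 141, 235]) cube([1624, 119, 60]);
translate([437, 141, 1184]) cube([1624, 119, 60]);
translate([548, 260, 119]) cube([78, 17, 1339]);
translate([737, 260, 119]) cube([78, 17, 1339]);
translate([926, 260, 119]) cube([78, 17, 1339]);
translate([1115, 260, 119]) cube([78, 17, 1339]);
translate([1304, 260, 119]) cube([78, 17, 1339]);
translate([1493, 260, 119]) cube([78, 17, 1339]);
translate([1682, 260, 119]) cube([78, 17, 1339]);
translate([1871, 260, 119]) cube([78, 17, 1339]);


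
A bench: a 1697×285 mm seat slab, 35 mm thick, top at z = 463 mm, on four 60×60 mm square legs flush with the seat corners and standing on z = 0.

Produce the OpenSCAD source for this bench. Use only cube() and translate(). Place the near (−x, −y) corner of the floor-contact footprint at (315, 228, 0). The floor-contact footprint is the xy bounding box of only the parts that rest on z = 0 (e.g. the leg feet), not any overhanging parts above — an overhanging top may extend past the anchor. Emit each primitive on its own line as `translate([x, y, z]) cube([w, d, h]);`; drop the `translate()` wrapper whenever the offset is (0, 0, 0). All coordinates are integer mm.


translate([315, 228, 428]) cube([1697, 285, 35]);
translate([315, 228, 0]) cube([60, 60, 428]);
translate([315, 453, 0]) cube([60, 60, 428]);
translate([1952, 228, 0]) cube([60, 60, 428]);
translate([1952, 453, 0]) cube([60, 60, 428]);


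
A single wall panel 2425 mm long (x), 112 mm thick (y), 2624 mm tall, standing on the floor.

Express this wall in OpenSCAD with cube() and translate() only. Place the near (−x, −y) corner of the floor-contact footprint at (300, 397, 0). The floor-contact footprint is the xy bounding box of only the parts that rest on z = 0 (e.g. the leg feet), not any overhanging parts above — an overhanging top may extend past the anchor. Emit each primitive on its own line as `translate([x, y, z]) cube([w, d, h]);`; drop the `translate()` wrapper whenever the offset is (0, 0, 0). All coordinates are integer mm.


translate([300, 397, 0]) cube([2425, 112, 2624]);


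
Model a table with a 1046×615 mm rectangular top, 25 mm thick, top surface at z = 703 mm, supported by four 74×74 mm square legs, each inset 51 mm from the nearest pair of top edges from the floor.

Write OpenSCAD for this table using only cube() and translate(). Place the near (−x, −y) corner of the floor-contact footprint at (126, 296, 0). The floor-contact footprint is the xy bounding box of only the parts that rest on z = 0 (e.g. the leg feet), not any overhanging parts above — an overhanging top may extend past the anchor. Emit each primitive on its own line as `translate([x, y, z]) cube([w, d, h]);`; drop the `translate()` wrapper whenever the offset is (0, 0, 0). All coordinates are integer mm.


translate([75, 245, 678]) cube([1046, 615, 25]);
translate([126, 296, 0]) cube([74, 74, 678]);
translate([996, 296, 0]) cube([74, 74, 678]);
translate([126, 735, 0]) cube([74, 74, 678]);
translate([996, 735, 0]) cube([74, 74, 678]);


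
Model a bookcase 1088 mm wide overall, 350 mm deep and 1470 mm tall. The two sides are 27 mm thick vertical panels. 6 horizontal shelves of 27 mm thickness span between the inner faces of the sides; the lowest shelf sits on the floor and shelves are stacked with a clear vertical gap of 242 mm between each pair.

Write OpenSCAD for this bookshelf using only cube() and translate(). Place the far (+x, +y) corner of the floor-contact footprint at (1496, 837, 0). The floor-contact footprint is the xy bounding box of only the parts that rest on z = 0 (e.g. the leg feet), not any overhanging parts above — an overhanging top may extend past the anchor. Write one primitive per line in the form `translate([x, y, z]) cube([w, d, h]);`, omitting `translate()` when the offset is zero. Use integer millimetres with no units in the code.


translate([408, 487, 0]) cube([27, 350, 1470]);
translate([1469, 487, 0]) cube([27, 350, 1470]);
translate([435, 487, 0]) cube([1034, 350, 27]);
translate([435, 487, 269]) cube([1034, 350, 27]);
translate([435, 487, 538]) cube([1034, 350, 27]);
translate([435, 487, 807]) cube([1034, 350, 27]);
translate([435, 487, 1076]) cube([1034, 350, 27]);
translate([435, 487, 1345]) cube([1034, 350, 27]);


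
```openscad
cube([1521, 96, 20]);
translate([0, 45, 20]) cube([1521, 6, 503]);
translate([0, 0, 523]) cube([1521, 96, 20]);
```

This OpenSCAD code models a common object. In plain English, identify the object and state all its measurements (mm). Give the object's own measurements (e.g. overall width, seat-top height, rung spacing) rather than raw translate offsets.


An I-beam lying along x, 1521 mm long. Overall section height 543 mm. Two flanges 96 mm wide (y) and 20 mm thick, one on the floor and one at the top; a web 6 mm thick runs between them, centred on the flange width.


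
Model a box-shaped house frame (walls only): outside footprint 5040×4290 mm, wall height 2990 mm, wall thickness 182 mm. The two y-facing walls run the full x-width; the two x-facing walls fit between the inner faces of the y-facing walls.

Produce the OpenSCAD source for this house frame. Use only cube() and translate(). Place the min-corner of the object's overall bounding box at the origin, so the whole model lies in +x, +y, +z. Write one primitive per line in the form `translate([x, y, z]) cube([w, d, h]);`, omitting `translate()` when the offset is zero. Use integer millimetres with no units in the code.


cube([5040, 182, 2990]);
translate([0, 4108, 0]) cube([5040, 182, 2990]);
translate([0, 182, 0]) cube([182, 3926, 2990]);
translate([4858, 182, 0]) cube([182, 3926, 2990]);


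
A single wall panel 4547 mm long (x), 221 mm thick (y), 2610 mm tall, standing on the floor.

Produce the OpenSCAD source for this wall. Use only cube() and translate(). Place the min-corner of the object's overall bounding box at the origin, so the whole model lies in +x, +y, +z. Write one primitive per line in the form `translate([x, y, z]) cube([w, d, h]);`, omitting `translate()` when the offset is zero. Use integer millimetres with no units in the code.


cube([4547, 221, 2610]);


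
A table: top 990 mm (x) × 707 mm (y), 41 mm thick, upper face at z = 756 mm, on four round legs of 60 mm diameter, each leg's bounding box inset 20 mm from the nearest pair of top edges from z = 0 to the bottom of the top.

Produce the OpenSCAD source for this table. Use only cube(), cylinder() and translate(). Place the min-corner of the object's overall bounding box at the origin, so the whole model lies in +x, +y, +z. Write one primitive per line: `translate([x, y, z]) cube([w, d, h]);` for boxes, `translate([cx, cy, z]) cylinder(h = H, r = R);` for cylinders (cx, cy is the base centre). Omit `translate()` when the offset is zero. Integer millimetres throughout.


translate([0, 0, 715]) cube([990, 707, 41]);
translate([50, 50, 0]) cylinder(h = 715, r = 30);
translate([940, 50, 0]) cylinder(h = 715, r = 30);
translate([50, 657, 0]) cylinder(h = 715, r = 30);
translate([940, 657, 0]) cylinder(h = 715, r = 30);


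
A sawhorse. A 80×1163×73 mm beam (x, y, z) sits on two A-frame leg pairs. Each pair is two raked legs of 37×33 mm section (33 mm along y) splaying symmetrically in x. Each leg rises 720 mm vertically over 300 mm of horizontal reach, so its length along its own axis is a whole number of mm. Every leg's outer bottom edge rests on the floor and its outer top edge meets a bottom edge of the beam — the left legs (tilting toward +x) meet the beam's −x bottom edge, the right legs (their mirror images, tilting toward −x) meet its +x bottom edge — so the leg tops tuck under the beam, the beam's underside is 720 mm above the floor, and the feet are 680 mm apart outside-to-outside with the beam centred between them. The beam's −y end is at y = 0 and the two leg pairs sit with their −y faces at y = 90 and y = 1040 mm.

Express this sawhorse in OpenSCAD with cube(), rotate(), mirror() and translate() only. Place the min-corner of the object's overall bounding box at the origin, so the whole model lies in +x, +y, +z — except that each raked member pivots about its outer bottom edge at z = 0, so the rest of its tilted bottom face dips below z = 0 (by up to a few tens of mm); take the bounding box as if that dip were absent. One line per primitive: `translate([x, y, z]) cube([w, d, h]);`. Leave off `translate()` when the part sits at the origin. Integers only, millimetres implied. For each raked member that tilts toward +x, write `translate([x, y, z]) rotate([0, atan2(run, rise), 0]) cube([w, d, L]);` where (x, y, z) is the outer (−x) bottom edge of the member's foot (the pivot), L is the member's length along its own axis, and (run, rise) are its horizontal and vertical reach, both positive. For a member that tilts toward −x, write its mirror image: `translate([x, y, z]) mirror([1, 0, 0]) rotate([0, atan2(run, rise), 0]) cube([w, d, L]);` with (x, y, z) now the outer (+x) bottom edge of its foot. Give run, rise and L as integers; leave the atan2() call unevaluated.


// leg length = √(300² + 720²) = 780
// right-leg outer foot x = 2·300 + 80 = 680
// beam min-corner = (300, 0, 720)
translate([300, 0, 720]) cube([80, 1163, 73]);
translate([0, 90, 0]) rotate([0, atan2(300, 720), 0]) cube([37, 33, 780]);
translate([680, 90, 0]) mirror([1, 0, 0]) rotate([0, atan2(300, 720), 0]) cube([37, 33, 780]);
translate([0, 1040, 0]) rotate([0, atan2(300, 720), 0]) cube([37, 33, 780]);
translate([680, 1040, 0]) mirror([1, 0, 0]) rotate([0, atan2(300, 720), 0]) cube([37, 33, 780]);


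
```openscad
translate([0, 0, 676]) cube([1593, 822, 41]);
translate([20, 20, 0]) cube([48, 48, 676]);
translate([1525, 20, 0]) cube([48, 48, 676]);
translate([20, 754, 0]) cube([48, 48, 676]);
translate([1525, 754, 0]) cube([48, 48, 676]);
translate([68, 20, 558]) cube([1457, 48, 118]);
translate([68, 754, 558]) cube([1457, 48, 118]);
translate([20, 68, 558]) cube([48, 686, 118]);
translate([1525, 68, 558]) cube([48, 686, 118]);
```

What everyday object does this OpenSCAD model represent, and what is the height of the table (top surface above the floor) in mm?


A table. The table height is 717 mm.

A 1593×822×41 slab sits at z = 676 on four 48 mm square posts — a table. The top surface is at 676 + 41 = 717 mm.


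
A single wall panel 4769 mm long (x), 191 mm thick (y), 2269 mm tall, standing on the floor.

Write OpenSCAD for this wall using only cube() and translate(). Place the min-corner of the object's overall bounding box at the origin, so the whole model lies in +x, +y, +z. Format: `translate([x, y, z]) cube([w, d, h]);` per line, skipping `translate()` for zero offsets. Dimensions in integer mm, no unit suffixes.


cube([4769, 191, 2269]);


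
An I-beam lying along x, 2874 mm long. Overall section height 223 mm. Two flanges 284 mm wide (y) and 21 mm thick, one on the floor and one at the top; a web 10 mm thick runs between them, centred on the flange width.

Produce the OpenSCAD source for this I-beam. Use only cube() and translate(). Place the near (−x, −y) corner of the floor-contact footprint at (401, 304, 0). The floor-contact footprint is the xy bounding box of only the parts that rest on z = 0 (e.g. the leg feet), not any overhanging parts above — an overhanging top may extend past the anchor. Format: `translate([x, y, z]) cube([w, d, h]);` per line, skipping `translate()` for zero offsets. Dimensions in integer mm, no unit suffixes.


translate([401, 304, 0]) cube([2874, 284, 21]);
translate([401, 441, 21]) cube([2874, 10, 181]);
translate([401, 304, 202]) cube([2874, 284, 21]);


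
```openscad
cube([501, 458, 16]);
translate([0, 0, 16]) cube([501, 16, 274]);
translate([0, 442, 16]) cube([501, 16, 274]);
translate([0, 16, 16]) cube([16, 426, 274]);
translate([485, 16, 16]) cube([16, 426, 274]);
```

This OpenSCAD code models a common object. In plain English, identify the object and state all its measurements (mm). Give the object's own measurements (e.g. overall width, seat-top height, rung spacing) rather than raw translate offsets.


An open-topped rectangular box: outside dimensions 501×458×290 mm, with a uniform wall and base thickness of 16 mm. The base is a full 501×458 slab on the floor; four walls sit on top of the base. The front and back walls (the −y and +y sides) span the full width; the two side walls fit between them.


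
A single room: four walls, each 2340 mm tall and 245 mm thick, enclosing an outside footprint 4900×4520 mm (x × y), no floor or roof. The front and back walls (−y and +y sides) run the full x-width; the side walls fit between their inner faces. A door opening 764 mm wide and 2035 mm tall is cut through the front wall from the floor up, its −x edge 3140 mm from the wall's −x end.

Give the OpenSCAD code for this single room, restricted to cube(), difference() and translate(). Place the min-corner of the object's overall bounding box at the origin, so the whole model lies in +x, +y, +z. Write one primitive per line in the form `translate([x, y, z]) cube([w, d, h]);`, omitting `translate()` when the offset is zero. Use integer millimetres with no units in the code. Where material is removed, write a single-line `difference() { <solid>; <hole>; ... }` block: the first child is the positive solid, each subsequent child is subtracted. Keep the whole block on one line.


difference() { cube([4900, 245, 2340]); translate([3140, 0, 0]) cube([764, 245, 2035]); }
translate([0, 4275, 0]) cube([4900, 245, 2340]);
translate([0, 245, 0]) cube([245, 4030, 2340]);
translate([4655, 245, 0]) cube([245, 4030, 2340]);


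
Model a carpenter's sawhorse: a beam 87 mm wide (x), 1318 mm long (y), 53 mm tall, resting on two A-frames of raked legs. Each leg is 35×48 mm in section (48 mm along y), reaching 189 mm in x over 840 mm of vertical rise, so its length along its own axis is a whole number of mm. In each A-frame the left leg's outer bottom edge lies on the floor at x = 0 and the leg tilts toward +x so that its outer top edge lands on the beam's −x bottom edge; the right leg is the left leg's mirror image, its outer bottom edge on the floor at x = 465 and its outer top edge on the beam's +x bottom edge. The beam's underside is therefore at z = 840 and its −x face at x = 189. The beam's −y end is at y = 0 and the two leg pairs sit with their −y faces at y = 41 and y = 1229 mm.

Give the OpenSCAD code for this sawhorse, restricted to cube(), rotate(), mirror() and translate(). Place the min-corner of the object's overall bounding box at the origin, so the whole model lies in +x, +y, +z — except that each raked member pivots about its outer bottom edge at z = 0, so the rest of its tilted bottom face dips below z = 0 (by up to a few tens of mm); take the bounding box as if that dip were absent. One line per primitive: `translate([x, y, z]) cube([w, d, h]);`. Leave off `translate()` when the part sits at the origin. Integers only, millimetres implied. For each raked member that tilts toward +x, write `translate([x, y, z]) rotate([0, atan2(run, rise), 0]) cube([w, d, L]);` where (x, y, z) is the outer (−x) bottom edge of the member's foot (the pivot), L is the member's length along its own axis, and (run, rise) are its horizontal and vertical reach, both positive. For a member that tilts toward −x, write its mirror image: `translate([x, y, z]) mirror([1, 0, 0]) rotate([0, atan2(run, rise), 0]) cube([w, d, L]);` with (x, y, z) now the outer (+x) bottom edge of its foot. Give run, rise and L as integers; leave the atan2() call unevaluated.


// leg length = √(189² + 840²) = 861
// right-leg outer foot x = 2·189 + 87 = 465
// beam min-corner = (189, 0, 840)
translate([189, 0, 840]) cube([87, 1318, 53]);
translate([0, 41, 0]) rotate([0, atan2(189, 840), 0]) cube([35, 48, 861]);
translate([465, 41, 0]) mirror([1, 0, 0]) rotate([0, atan2(189, 840), 0]) cube([35, 48, 861]);
translate([0, 1229, 0]) rotate([0, atan2(189, 840), 0]) cube([35, 48, 861]);
translate([465, 1229, 0]) mirror([1, 0, 0]) rotate([0, atan2(189, 840), 0]) cube([35, 48, 861]);
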